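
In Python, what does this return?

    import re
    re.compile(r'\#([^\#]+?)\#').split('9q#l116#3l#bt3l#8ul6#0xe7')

['9q', 'l116', '3l', 'bt3l', '8ul6#0xe7']

Matches to split on: at [2:8] → '#l116#'; at [10:16] → '#bt3l#'.
With a capturing group present, the delimiter's captured portion is kept in the result list.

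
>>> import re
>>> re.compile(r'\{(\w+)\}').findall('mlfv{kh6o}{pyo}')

['kh6o', 'pyo']

`findall` collects group 1 from each match (2 total).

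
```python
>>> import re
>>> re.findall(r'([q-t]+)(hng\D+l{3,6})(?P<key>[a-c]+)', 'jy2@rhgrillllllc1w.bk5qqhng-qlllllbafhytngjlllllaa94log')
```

[('qq', 'hng-qlllllbafhytngjlllll', 'aa')]

3 groups means the one result is a tuple of 3 captured strings — 1 here.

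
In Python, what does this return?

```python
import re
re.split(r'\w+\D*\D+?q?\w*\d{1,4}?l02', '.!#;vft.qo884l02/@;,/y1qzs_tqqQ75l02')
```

['.!#;', '/@;,/', '']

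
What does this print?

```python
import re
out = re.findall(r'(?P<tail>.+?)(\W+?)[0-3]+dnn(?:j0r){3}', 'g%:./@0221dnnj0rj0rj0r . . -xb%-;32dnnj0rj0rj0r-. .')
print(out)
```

[('g', '%:./@'), (' . . -xb', '%-;')]

The `?` after the quantifier makes it lazy — it takes as little as possible before letting the rest of the pattern try.
With 2 capturing groups, `findall` returns a 2-tuple per match.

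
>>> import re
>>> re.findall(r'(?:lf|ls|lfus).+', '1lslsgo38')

Matches: at [1:9] → 'lslsgo38'.
No capturing groups, so `findall` returns the 1 full match string.

['lslsgo38']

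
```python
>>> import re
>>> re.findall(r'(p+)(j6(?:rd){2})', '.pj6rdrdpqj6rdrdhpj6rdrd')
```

[('p', 'j6rdrd'), ('p', 'j6rdrd')]

Pattern: one or more of a literal 'p' (captured); then the literal 'j6', then the literal 'rd' repeated 2 times (captured).
Walking the string: at [1:8] match 'pj6rdrd', groups = ('p', 'j6rdrd'); at [17:24] match 'pj6rdrd', groups = ('p', 'j6rdrd').
With 2 capturing groups, `findall` returns a 2-tuple per match.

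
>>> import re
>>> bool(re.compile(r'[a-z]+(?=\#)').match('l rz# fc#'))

False

The `(?=…)`/`(?<=…)` assertion just peeks at neighbouring text; it doesn't advance the match position.
`re.match` won't scan ahead — the pattern has to work from the very first character.
Here the pattern fails at index 0, so the call returns None, and `bool(None)` is False.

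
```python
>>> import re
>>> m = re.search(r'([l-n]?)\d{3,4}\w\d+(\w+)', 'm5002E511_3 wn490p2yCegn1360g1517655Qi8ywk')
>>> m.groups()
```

Pattern: optionally a character in [l-n] (captured); then 3 to 4 of a digit; then a word character, then one or more of a digit; then one or more of a word character (captured).
`re.search` tries every starting position until one works.
The match spans [0:11] → 'm5002E511_3'.
Captured: group 1 = 'm', group 2 = '_3'.

('m', '_3')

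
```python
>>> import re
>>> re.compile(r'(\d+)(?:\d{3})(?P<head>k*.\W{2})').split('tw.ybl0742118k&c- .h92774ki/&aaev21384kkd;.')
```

['tw.ybl0742118k&c- .h', '92', 'ki/&', 'aaev', '21', 'kkd;.', '']

The pattern matches one or more of a digit (captured); then exactly 3 of a digit (non-capturing group); then zero or more of a literal 'k', then any character, then exactly 2 of a non-word character (captured as 'head').
Matches to split on: at [20:29] → '92774ki/&'; at [33:43] → '21384kkd;.'.
With a capturing group present, the delimiter's captured portion is kept in the result list.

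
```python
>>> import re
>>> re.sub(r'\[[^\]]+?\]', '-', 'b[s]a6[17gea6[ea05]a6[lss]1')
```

'b-a6-a6-1'

Matches: at [1:4] → '[s]'; at [6:19] → '[17gea6[ea05]'; at [21:26] → '[lss]'.
Each match is replaced by '-'.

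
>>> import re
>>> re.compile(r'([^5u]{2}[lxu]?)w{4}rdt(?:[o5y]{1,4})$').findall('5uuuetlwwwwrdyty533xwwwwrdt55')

The pattern matches exactly 2 of any character except [5u], then optionally one of [lxu] (captured); then exactly 4 of the literal 'w', then the literal 'rdt'; then 1 to 4 of one of [o5y] (non-capturing group); then anchored at the end.
Matches: at [17:29] match '33xwwwwrdt55', group 1 = '33x'.
Because there's exactly one group, `findall` drops the full match and keeps group 1 from the one hit.

['33x']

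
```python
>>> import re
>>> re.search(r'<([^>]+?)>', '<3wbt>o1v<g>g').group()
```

'<3wbt>'

`search` walks the string left to right and returns the first match it finds.
The match spans [0:6] → '<3wbt>'.
Captured: group 1 = '3wbt'.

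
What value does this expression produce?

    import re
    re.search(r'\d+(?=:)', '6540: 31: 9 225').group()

'6540'

The positive lookaround only admits positions where the adjacent text matches; those characters stay outside the span.
The match spans [0:4] → '6540'.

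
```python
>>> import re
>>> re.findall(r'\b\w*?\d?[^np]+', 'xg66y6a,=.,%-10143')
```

['xg66y6a,=.,%-10143']

Pattern: a word boundary (`\b`, zero-width); then zero or more of a word character (lazy), then optionally a digit; then one or more of any character except [np].
Matches: at [0:18] → 'xg66y6a,=.,%-10143'.
Since nothing is captured, `findall` lists the 1 matched substring directly.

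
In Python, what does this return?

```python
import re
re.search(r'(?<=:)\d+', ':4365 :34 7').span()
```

(1, 5)

The `(?=…)`/`(?<=…)` assertion just peeks at neighbouring text; it doesn't advance the match position.
`re.search` scans for the first position where the pattern succeeds.
The match spans [1:5] → '4365'.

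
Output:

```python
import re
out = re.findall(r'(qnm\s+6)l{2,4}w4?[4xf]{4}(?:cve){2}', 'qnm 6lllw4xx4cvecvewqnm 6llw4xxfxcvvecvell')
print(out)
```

['qnm 6']

With a single group, `findall` returns only what that group captured — 1 item.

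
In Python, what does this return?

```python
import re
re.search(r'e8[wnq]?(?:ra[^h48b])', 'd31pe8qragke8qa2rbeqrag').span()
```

(4, 10)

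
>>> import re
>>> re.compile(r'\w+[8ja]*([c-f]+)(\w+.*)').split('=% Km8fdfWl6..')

['=% ', 'f', 'Wl6..', '']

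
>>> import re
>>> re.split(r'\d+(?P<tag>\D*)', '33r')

['', 'r', '']

This matches one or more of a digit; then zero or more of a non-digit (captured as 'tag').
Matches to split on: at [0:3] → '33r'.
`re.split` interleaves the captured-group text with the surrounding fragments.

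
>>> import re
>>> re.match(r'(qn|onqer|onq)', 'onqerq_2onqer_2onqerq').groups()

('onqer',)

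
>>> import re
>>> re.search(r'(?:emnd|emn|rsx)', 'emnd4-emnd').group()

'emnd'

Alternation isn't longest-match — the leftmost alternative that fits at this position is chosen.
`re.search` tries every starting position until one works.
The match spans [0:4] → 'emnd'.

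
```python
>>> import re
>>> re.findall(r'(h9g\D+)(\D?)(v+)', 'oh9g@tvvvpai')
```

3 groups means the one result is a tuple of 3 captured strings — 1 here.

[('h9g@tvv', '', 'v')]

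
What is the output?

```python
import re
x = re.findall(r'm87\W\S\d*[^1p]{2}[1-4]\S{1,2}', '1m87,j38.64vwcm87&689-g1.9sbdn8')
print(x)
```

['m87,j38.64vw', 'm87&689-g1.9']

This matches the literal 'm87', then a non-word character, then a non-whitespace character; then zero or more of a digit, then exactly 2 of any character except [1p], then a character in [1-4]; then 1 to 2 of a non-whitespace character.
Scanning left to right: at [1:13] → 'm87,j38.64vw'; at [14:26] → 'm87&689-g1.9'.
With no groups in the pattern, `findall` gives back each whole match — 2 here.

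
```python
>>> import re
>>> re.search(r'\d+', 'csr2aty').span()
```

(3, 4)

The pattern matches one or more of a digit.
`search` walks the string left to right and returns the first match it finds.
The match spans [3:4] → '2'.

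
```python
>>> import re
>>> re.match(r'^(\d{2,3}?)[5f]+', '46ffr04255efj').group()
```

'46ff'

This matches anchored at the start of the string; then 2 to 3 of a digit (lazy) (captured); then one or more of one of [5f].
With `match`, the pattern is implicitly anchored at the beginning.
The match spans [0:4] → '46ff'.
Captured: group 1 = '46'.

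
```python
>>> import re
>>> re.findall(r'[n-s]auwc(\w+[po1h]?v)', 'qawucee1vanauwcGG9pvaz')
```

['GG9pv']

Pattern: a character in [n-s], then the literal 'auw', then the literal 'c'; then one or more of a word character, then optionally one of [po1h], then a literal 'v' (captured).
Walking the string: at [10:20] match 'nauwcGG9pv', group 1 = 'GG9pv'.
With a single group, `findall` returns only what that group captured — 1 item.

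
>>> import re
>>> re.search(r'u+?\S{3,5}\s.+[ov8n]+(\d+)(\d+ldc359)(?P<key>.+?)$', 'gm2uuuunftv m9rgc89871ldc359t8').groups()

Pattern: one or more of the literal 'u' (lazy), then 3 to 5 of a non-whitespace character; then whitespace, then one or more of any character, then one or more of one of [ov8n]; then one or more of a digit (captured); then one or more of a digit, then the literal 'ldc', then the literal '359' (captured); then one or more of any character (lazy) (captured as 'key'); then anchored at the end.
`re.search` scans for the first position where the pattern succeeds.
The match spans [3:30] → 'uuuunftv m9rgc89871ldc359t8'.
Captured: group 1 = '7', group 2 = '1ldc359', group 3 = 't8'.

('7', '1ldc359', 't8')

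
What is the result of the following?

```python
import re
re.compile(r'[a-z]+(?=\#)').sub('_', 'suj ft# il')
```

'suj _# il'

The positive lookaround only admits positions where the adjacent text matches; those characters stay outside the span.
Matches: at [4:6] → 'ft'.
Every occurrence is swapped for '_'.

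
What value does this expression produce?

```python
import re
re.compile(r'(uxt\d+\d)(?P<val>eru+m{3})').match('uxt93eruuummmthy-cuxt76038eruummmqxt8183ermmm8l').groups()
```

('uxt93', 'eruuummm')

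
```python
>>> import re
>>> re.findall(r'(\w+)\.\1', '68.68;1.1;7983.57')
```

['68', '1']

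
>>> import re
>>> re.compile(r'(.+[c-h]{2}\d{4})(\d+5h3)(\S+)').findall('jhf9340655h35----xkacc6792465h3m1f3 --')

`findall` packs the 3 group values into a tuple for every match.

[('jhf9340655h35----xkacc6792', '465h3', 'm1f3')]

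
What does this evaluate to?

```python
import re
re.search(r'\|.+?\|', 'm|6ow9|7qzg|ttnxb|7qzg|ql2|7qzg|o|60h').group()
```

Lazy quantifiers expand one character at a time until the remainder of the pattern can match.
Unlike `match`, `search` isn't anchored — it looks for the pattern anywhere in the string.
The match spans [1:7] → '|6ow9|'.

'|6ow9|'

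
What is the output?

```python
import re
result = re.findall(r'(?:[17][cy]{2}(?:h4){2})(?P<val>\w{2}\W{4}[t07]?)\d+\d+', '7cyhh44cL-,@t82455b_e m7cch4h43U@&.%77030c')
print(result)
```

['3U@&.%7']

The pattern matches one of [17], then exactly 2 of one of [cy], then the literal 'h4' repeated 2 times (non-capturing group); then exactly 2 of a word character, then exactly 4 of a non-word character, then optionally one of [t07] (captured as 'val'); then one or more of a digit, then one or more of a digit.
Walking the string: at [23:41] match '7cch4h43U@&.%77030', group 1 = '3U@&.%7'.
`findall` collects group 1 from the one match (1 total).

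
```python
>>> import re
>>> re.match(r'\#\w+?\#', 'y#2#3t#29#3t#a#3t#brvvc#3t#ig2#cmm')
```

None

`match` is anchored at position 0; if the pattern doesn't fit there, it returns None.
Here the pattern fails at index 0, so the call returns None.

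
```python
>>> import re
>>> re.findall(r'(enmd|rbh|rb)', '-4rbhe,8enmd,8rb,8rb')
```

Alternation tries branches left to right and keeps the first one that lets the overall match succeed at that position.
Matches: at [2:5] match 'rbh', group 1 = 'rbh'; at [8:12] match 'enmd', group 1 = 'enmd'; at [14:16] match 'rb', group 1 = 'rb'; at [18:20] match 'rb', group 1 = 'rb'.
With a single group, `findall` returns only what that group captured — 4 items.

['rbh', 'enmd', 'rb', 'rb']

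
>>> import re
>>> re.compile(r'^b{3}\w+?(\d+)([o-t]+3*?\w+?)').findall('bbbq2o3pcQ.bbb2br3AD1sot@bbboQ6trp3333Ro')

[('2', 'o3')]

With 2 capturing groups, `findall` returns a 2-tuple per match.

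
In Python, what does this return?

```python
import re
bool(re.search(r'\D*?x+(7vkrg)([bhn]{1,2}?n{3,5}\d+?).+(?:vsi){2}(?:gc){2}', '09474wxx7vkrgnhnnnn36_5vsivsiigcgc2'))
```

Pattern: zero or more of a non-digit (lazy), then one or more of the literal 'x'; then the literal '7v', then the literal 'krg' (captured); then 1 to 2 of one of [bhn] (lazy), then 3 to 5 of the literal 'n', then one or more of a digit (lazy) (captured); then one or more of any character, then the literal 'vsi' repeated 2 times, then the literal 'gc' repeated 2 times.
`search` walks the string left to right and returns the first match it finds.
Here nothing in the string fits, so the call returns None, and `bool(None)` is False.

False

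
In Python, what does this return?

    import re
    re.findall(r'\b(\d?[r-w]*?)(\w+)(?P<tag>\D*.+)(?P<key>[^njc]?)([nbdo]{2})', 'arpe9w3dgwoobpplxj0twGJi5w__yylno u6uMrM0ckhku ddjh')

[('', 'arpe9w3dgwoobpplxj0twGJi5w__yylno', ' u6uMrM0ckhku ', '', 'dd')]

The pattern matches a word boundary (`\b`, zero-width); then optionally a digit, then zero or more of a character in [r-w] (lazy) (captured); then one or more of a word character (captured); then zero or more of a non-digit, then one or more of any character (captured as 'tag'); then optionally any character except [njc] (captured as 'key'); then exactly 2 of one of [nbdo] (captured).
Scanning left to right: at [0:49] match 'arpe9w3dgwoobpplxj0twGJi5w__yylno u6uMrM0ckhku dd', groups = ('', 'arpe9w3dgwoobpplxj0twGJi5w__yylno', ' u6uMrM0ckhku ', '', 'dd').
5 groups means the one result is a tuple of 5 captured strings — 1 here.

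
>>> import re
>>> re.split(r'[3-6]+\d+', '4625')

['', '']

This matches one or more of a character in [3-6]; then one or more of a digit.
Matches to split on: at [0:4] → '4625'.
Each match becomes a cut point; 2 segments remain.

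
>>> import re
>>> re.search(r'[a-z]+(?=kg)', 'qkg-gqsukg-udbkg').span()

(0, 1)

Lookahead/lookbehind check context without consuming it, so the matched span excludes the asserted characters.
Unlike `match`, `search` isn't anchored — it looks for the pattern anywhere in the string.
The match spans [0:1] → 'q'.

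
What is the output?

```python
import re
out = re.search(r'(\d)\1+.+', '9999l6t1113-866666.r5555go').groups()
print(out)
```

The match spans [0:26] → '9999l6t1113-866666.r5555go'.
Captured: group 1 = '9'.

('9',)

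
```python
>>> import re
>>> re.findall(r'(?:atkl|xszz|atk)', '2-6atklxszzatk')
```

['atkl', 'xszz', 'atk']

The regex engine tests alternatives in the order written; an earlier branch that matches wins even if a later one would match more.
Matches: at [3:7] → 'atkl'; at [7:11] → 'xszz'; at [11:14] → 'atk'.
No capturing groups, so `findall` returns the 3 full match strings.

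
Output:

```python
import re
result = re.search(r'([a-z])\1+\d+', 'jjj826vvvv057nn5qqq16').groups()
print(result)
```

`\1` is not a pattern — it's the concrete string captured by group 1, re-applied verbatim.
`search` walks the string left to right and returns the first match it finds.
The match spans [0:6] → 'jjj826'.
Captured: group 1 = 'j'.

('j',)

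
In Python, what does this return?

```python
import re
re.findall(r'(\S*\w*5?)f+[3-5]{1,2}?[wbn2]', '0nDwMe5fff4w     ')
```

Pattern: zero or more of a non-whitespace character, then zero or more of a word character, then optionally a literal '5' (captured); then one or more of a literal 'f'; then 1 to 2 of a character in [3-5] (lazy), then one of [wbn2].
With a single group, `findall` returns only what that group captured — 1 item.

['0nDwMe5ff']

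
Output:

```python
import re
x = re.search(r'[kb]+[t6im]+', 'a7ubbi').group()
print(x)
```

The pattern matches one or more of one of [kb]; then one or more of one of [t6im].
`re.search` tries every starting position until one works.
The match spans [3:6] → 'bbi'.

bbi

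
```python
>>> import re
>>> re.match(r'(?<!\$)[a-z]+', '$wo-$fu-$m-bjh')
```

None

`(?!…)`/`(?<!…)` only lets a position through if the neighbouring text does NOT match; no characters are consumed.
`match` is anchored at position 0; if the pattern doesn't fit there, it returns None.
Here position 0 doesn't satisfy it, so the call returns None.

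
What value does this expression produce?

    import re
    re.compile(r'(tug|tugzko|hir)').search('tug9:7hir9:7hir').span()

The match spans [0:3] → 'tug'.

(0, 3)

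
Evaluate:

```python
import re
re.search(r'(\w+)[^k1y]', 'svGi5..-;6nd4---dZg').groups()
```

('svGi5',)

This matches one or more of a word character (captured); then any character except [k1y].
`re.search` scans for the first position where the pattern succeeds.
The match spans [0:6] → 'svGi5.'.
Captured: group 1 = 'svGi5'.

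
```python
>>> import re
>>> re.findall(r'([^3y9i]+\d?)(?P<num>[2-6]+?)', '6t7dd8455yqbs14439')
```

This matches one or more of any character except [3y9i], then optionally a digit (captured); then one or more of a character in [2-6] (lazy) (captured as 'num').
Matches: at [0:9] match '6t7dd8455', groups = ('6t7dd845', '5'); at [10:17] match 'qbs1443', groups = ('qbs144', '3').
`findall` packs the 2 group values into a tuple for every match.

[('6t7dd845', '5'), ('qbs144', '3')]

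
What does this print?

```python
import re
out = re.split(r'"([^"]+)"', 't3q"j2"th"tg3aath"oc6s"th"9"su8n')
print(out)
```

With a capturing group present, the delimiter's captured portion is kept in the result list.

['t3q', 'j2', 'th', 'tg3aath', 'oc6s', 'th', '9"su8n']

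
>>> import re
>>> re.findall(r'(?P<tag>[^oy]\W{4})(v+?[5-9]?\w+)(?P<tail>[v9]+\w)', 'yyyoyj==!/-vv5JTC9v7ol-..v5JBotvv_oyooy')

[('==!/-', 'vv5JTC9', 'v7')]

Pattern: any character except [oy], then exactly 4 of a non-word character (captured as 'tag'); then one or more of the literal 'v' (lazy), then optionally a character in [5-9], then one or more of a word character (captured); then one or more of one of [v9], then a word character (captured as 'tail').
With 3 capturing groups, `findall` returns a 3-tuple per match.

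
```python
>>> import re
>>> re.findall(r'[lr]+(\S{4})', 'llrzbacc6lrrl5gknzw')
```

['zbac', '5gkn']

This matches one or more of one of [lr]; then exactly 4 of a non-whitespace character (captured).
With a single group, `findall` returns only what that group captured — 2 items.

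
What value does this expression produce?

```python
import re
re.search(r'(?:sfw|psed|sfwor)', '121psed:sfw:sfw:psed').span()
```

(3, 7)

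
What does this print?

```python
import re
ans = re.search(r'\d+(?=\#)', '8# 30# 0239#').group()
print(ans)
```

The `(?=…)`/`(?<=…)` assertion just peeks at neighbouring text; it doesn't advance the match position.
`re.search` scans for the first position where the pattern succeeds.
The match spans [0:1] → '8'.

8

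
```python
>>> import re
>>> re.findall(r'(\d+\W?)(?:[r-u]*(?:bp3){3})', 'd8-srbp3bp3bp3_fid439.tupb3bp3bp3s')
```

['8-']

This matches one or more of a digit, then optionally a non-word character (captured); then zero or more of a character in [r-u], then the literal 'bp3' repeated 3 times (non-capturing group).
Matches: at [1:14] match '8-srbp3bp3bp3', group 1 = '8-'.
One capturing group, so `findall` returns just the captured substring from the one match — 1 in all.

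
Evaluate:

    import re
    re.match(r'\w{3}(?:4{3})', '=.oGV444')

None

`match` is anchored at position 0; if the pattern doesn't fit there, it returns None.
Here the string doesn't start with a match, so the call returns None.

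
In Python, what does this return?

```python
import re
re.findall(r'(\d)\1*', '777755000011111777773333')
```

['7', '5', '0', '1', '7', '3']

After group 1 captures some text, `\1` only succeeds where that same text appears again.
Matches: at [0:4] match '7777', group 1 = '7'; at [4:6] match '55', group 1 = '5'; at [6:10] match '0000', group 1 = '0'; at [10:15] match '11111', group 1 = '1'; at [15:20] match '77777', group 1 = '7'; ….
Because there's exactly one group, `findall` drops the full match and keeps group 1 from each hit.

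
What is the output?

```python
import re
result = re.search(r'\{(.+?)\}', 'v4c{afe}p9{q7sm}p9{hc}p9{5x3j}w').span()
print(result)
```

(3, 8)

A `+?`/`*?`/`{m,n}?` starts at its minimum and grows only as far as needed for what follows to match.
`re.search` scans for the first position where the pattern succeeds.
The match spans [3:8] → '{afe}'.
Captured: group 1 = 'afe'.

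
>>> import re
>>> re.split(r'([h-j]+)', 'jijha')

The group in the pattern means `split` returns the separators' captures alongside the pieces.

['', 'jijh', 'a']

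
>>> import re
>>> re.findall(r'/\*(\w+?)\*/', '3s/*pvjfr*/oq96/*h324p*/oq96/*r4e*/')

['pvjfr', 'h324p', 'r4e']

Scanning left to right: at [2:11] match '/*pvjfr*/', group 1 = 'pvjfr'; at [15:24] match '/*h324p*/', group 1 = 'h324p'; at [28:35] match '/*r4e*/', group 1 = 'r4e'.
One capturing group, so `findall` returns just the captured substring from each match — 3 in all.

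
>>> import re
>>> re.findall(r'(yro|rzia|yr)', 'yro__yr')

`|` is ordered: at each position the engine commits to the first alternative that works.
Walking the string: at [0:3] match 'yro', group 1 = 'yro'; at [5:7] match 'yr', group 1 = 'yr'.
`findall` collects group 1 from each match (2 total).

['yro', 'yr']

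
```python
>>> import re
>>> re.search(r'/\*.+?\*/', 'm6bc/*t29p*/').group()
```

The match spans [4:12] → '/*t29p*/'.

'/*t29p*/'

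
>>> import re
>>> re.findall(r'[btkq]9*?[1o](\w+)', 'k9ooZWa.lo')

Pattern: one of [btkq], then zero or more of the literal '9' (lazy), then one of [1o]; then one or more of a word character (captured).
Walking the string: at [0:7] match 'k9ooZWa', group 1 = 'oZWa'.
Because there's exactly one group, `findall` drops the full match and keeps group 1 from the one hit.

['oZWa']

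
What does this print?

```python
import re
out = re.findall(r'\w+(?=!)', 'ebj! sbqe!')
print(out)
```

Lookahead/lookbehind check context without consuming it, so the matched span excludes the asserted characters.
Walking the string: at [0:3] → 'ebj'; at [5:9] → 'sbqe'.
Since nothing is captured, `findall` lists the 2 matched substrings directly.

['ebj', 'sbqe']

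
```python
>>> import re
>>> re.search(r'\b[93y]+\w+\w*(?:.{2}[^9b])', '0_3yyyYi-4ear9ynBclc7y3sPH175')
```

Pattern: a word boundary (`\b`, zero-width); then one or more of one of [93y]; then one or more of a word character, then zero or more of a word character; then exactly 2 of any character, then any character except [9b] (non-capturing group).
`re.search` tries every starting position until one works.
Here no position works, so the call returns None.

None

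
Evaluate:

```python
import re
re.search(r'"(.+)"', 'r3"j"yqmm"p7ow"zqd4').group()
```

'"j"yqmm"p7ow"'

The match spans [2:15] → '"j"yqmm"p7ow"'.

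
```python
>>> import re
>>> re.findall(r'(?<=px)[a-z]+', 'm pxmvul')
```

Because the assertion is zero-width, the text it checks is not consumed and won't appear in the result.
`findall` yields the raw match text (1 of them) because the pattern has no groups.

['mvul']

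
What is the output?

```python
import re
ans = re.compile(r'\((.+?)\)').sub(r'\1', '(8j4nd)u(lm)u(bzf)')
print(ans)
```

8j4ndulmubzf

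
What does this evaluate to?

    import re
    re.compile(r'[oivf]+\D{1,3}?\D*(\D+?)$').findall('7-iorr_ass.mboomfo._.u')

This matches one or more of one of [oivf], then 1 to 3 of a non-digit (lazy), then zero or more of a non-digit; then one or more of a non-digit (lazy) (captured); then anchored at the end.
Matches: at [2:22] match 'iorr_ass.mboomfo._.u', group 1 = 'u'.
With a single group, `findall` returns only what that group captured — 1 item.

['u']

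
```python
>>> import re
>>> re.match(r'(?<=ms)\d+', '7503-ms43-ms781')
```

With `match`, the pattern is implicitly anchored at the beginning.
Here the pattern fails at index 0, so the call returns None.

None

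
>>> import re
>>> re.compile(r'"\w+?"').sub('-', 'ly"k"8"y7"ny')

'ly-8-ny'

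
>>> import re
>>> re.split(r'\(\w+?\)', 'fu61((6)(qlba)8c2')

Matches to split on: at [5:8] → '(6)'; at [8:14] → '(qlba)'.
Each match becomes a cut point; 3 segments remain.

['fu61(', '', '8c2']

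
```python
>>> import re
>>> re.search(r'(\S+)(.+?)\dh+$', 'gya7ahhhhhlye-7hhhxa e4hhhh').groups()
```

Pattern: one or more of a non-whitespace character (captured); then one or more of any character (lazy) (captured); then a digit, then one or more of the literal 'h'; then anchored at the end.
`re.search` tries every starting position until one works.
The match spans [0:27] → 'gya7ahhhhhlye-7hhhxa e4hhhh'.
Captured: group 1 = 'gya7ahhhhhlye-7hhhxa', group 2 = ' e'.

('gya7ahhhhhlye-7hhhxa', ' e')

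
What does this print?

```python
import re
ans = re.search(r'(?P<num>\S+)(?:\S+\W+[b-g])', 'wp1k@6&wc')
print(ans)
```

None

This matches one or more of a non-whitespace character (captured as 'num'); then one or more of a non-whitespace character, then one or more of a non-word character, then a character in [b-g] (non-capturing group).
Unlike `match`, `search` isn't anchored — it looks for the pattern anywhere in the string.
Here nothing in the string fits, so the call returns None.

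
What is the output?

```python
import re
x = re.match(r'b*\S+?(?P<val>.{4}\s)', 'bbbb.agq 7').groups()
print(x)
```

('.agq ',)

The pattern matches zero or more of a literal 'b'; then one or more of a non-whitespace character (lazy); then exactly 4 of any character, then whitespace (captured as 'val').
`re.match` won't scan ahead — the pattern has to work from the very first character.
The match spans [0:9] → 'bbbb.agq '.
Captured: group 1 = '.agq '.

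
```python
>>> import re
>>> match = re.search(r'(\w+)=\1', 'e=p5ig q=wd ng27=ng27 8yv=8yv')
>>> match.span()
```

A backreference is literal: `\1` must see the identical characters the first group matched.
`search` walks the string left to right and returns the first match it finds.
The match spans [12:21] → 'ng27=ng27'.
Captured: group 1 = 'ng27'.

(12, 21)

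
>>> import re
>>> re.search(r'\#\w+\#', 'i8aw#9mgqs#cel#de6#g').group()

'#9mgqs#'

The match spans [4:11] → '#9mgqs#'.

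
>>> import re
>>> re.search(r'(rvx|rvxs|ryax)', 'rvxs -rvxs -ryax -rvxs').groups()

`|` is ordered: at each position the engine commits to the first alternative that works.
`re.search` scans for the first position where the pattern succeeds.
The match spans [0:3] → 'rvx'.
Captured: group 1 = 'rvx'.

('rvx',)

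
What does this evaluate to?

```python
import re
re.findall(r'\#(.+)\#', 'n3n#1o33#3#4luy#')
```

Matches: at [3:16] match '#1o33#3#4luy#', group 1 = '1o33#3#4luy'.
With a single group, `findall` returns only what that group captured — 1 item.

['1o33#3#4luy']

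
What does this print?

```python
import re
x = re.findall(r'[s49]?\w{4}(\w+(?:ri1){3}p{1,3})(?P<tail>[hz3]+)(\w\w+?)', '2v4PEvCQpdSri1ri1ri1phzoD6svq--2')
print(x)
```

[('EvCQpdSri1ri1ri1p', 'hz', 'oD')]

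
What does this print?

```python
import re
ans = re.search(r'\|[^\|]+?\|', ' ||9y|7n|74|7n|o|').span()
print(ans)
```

`re.search` scans for the first position where the pattern succeeds.
The match spans [2:6] → '|9y|'.

(2, 6)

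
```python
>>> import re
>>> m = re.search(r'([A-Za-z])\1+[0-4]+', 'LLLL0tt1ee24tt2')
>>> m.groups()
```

`\1` has to match the exact text group 1 already captured.
`re.search` tries every starting position until one works.
The match spans [0:5] → 'LLLL0'.
Captured: group 1 = 'L'.

('L',)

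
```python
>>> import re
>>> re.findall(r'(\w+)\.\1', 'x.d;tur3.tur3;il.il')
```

['tur3', 'il']

A backreference is literal: `\1` must see the identical characters the first group matched.
Matches: at [4:13] match 'tur3.tur3', group 1 = 'tur3'; at [14:19] match 'il.il', group 1 = 'il'.
With a single group, `findall` returns only what that group captured — 2 items.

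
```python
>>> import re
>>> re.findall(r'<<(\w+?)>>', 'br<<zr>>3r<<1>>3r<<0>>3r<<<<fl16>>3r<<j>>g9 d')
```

One capturing group, so `findall` returns just the captured substring from each match — 5 in all.

['zr', '1', '0', 'fl16', 'j']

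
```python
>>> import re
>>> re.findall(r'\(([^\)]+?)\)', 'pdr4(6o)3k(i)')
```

['6o', 'i']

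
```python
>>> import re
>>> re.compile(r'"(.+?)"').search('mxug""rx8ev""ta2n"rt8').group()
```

'""rx8ev"'

Because the quantifier is non-greedy, it stops expanding at the earliest point where the rest of the pattern can succeed.
`search` walks the string left to right and returns the first match it finds.
The match spans [4:12] → '""rx8ev"'.
Captured: group 1 = '"rx8ev'.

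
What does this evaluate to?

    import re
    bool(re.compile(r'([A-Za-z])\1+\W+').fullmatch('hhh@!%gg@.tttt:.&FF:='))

`re.fullmatch` is like wrapping the pattern in `^…$` (in single-line mode).
Here the pattern can't cover the whole string, so the call returns None, and `bool(None)` is False.

False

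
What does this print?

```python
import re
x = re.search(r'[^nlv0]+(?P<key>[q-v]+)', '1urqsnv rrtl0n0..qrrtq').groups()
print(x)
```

('s',)

The match spans [0:5] → '1urqs'.
Captured: group 1 = 's'.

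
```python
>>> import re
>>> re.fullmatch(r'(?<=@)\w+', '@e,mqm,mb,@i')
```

None

The positive lookaround only admits positions where the adjacent text matches; those characters stay outside the span.
`fullmatch` succeeds only if the pattern covers the string from start to end.
Here the pattern can't cover the whole string, so the call returns None.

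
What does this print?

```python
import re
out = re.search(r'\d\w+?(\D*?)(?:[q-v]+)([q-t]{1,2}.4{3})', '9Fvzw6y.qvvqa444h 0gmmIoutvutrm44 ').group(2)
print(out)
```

qa444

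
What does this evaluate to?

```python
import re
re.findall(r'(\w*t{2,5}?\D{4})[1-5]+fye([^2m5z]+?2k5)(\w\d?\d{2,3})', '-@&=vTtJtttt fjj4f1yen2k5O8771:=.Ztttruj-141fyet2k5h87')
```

[('Ztttruj-', 't2k5', 'h87')]

The pattern matches zero or more of a word character, then 2 to 5 of the literal 't' (lazy), then exactly 4 of a non-digit (captured); then one or more of a character in [1-5], then the literal 'fye'; then one or more of any character except [2m5z] (lazy), then the literal '2k5' (captured); then a word character, then optionally a digit, then 2 to 3 of a digit (captured).
Matches: at [33:54] match 'Ztttruj-141fyet2k5h87', groups = ('Ztttruj-', 't2k5', 'h87').
`findall` packs the 3 group values into a tuple for every match.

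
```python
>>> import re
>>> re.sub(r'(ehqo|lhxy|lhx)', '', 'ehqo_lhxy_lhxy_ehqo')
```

'___'

The regex engine tests alternatives in the order written; an earlier branch that matches wins even if a later one would match more.
Matches: at [0:4] → 'ehqo'; at [5:9] → 'lhxy'; at [10:14] → 'lhxy'; at [15:19] → 'ehqo'.
Each match is replaced by ''.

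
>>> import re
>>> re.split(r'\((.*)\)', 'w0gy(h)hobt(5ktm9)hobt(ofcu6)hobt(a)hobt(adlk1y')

['w0gy', 'h)hobt(5ktm9)hobt(ofcu6)hobt(a', 'hobt(adlk1y']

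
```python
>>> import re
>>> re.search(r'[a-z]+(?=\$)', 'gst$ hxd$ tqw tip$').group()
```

Lookahead/lookbehind check context without consuming it, so the matched span excludes the asserted characters.
`re.search` scans for the first position where the pattern succeeds.
The match spans [0:3] → 'gst'.

'gst'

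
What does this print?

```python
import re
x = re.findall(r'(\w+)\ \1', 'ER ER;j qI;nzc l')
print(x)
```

After group 1 captures some text, `\1` only succeeds where that same text appears again.
Because there's exactly one group, `findall` drops the full match and keeps group 1 from the one hit.

['ER']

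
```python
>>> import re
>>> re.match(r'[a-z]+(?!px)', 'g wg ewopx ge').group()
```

The negative lookahead/lookbehind blocks any match where the forbidden context is present.
`match` is anchored at position 0; if the pattern doesn't fit there, it returns None.
The match spans [0:1] → 'g'.

'g'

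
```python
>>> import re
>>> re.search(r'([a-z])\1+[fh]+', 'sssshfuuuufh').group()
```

'sssshf'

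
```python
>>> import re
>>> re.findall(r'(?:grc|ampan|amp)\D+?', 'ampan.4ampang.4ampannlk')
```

The regex engine tests alternatives in the order written; an earlier branch that matches wins even if a later one would match more.
Since nothing is captured, `findall` lists the 3 matched substrings directly.

['ampan.', 'ampang', 'ampann']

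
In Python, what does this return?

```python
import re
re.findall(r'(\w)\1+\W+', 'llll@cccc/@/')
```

['l', 'c']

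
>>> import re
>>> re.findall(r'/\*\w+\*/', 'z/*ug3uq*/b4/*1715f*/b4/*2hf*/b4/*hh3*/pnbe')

Walking the string: at [1:10] → '/*ug3uq*/'; at [12:21] → '/*1715f*/'; at [23:30] → '/*2hf*/'; at [32:39] → '/*hh3*/'.
Since nothing is captured, `findall` lists the 4 matched substrings directly.

['/*ug3uq*/', '/*1715f*/', '/*2hf*/', '/*hh3*/']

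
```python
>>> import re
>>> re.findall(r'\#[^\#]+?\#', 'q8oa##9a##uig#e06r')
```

`findall` yields the raw match text (2 of them) because the pattern has no groups.

['#9a#', '#uig#']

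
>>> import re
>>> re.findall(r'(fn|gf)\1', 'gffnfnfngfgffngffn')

['fn', 'gf']

The backreference `\1` re-matches whatever the first group consumed, character for character.
Scanning left to right: at [2:6] match 'fnfn', group 1 = 'fn'; at [8:12] match 'gfgf', group 1 = 'gf'.
With a single group, `findall` returns only what that group captured — 2 items.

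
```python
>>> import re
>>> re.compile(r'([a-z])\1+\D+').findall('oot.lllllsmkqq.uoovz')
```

The backreference `\1` re-matches whatever the first group consumed, character for character.
Scanning left to right: at [0:20] match 'oot.lllllsmkqq.uoovz', group 1 = 'o'.
Because there's exactly one group, `findall` drops the full match and keeps group 1 from the one hit.

['o']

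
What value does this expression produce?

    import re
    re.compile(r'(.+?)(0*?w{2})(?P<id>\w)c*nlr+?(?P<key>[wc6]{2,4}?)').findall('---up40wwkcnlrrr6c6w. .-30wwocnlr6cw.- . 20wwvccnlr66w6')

[('---up4', '0ww', 'k', '6c'), ('6w. .-3', '0ww', 'o', '6c'), ('w.- . 2', '0ww', 'v', '66')]

A `+?`/`*?`/`{m,n}?` starts at its minimum and grows only as far as needed for what follows to match.
Multiple groups make `findall` return tuples — one 4-tuple for each match.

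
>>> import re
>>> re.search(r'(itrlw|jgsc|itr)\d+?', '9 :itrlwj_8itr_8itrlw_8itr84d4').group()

`search` walks the string left to right and returns the first match it finds.
The match spans [23:27] → 'itr8'.
Captured: group 1 = 'itr'.

'itr8'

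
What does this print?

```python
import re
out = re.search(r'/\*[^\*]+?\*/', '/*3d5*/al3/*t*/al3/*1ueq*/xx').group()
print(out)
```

The match spans [0:7] → '/*3d5*/'.

/*3d5*/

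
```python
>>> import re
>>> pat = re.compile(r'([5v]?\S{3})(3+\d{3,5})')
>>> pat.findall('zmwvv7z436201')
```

The pattern matches optionally one of [5v], then exactly 3 of a non-whitespace character (captured); then one or more of the literal '3', then 3 to 5 of a digit (captured).
Matches: at [4:13] match 'v7z436201', groups = ('v7z4', '36201').
Multiple groups make `findall` return tuples — one 2-tuple for the one match.

[('v7z4', '36201')]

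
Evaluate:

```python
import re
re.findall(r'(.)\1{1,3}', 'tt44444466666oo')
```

`\1` is not a pattern — it's the concrete string captured by group 1, re-applied verbatim.
Walking the string: at [0:2] match 'tt', group 1 = 't'; at [2:6] match '4444', group 1 = '4'; at [6:8] match '44', group 1 = '4'; at [8:12] match '6666', group 1 = '6'; at [13:15] match 'oo', group 1 = 'o'.
`findall` collects group 1 from each match (5 total).

['t', '4', '4', '6', 'o']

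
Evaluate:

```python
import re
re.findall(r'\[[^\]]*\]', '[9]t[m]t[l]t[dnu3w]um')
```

With no groups in the pattern, `findall` gives back each whole match — 4 here.

['[9]', '[m]', '[l]', '[dnu3w]']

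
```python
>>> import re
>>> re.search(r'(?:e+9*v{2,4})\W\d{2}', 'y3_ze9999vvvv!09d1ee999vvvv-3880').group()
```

'e9999vvvv!09'

Pattern: one or more of a literal 'e', then zero or more of the literal '9', then 2 to 4 of the literal 'v' (non-capturing group); then a non-word character, then exactly 2 of a digit.
`re.search` scans for the first position where the pattern succeeds.
The match spans [4:16] → 'e9999vvvv!09'.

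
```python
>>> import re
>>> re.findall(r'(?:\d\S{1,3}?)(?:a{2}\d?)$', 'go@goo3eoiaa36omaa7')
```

This matches a digit, then 1 to 3 of a non-whitespace character (lazy) (non-capturing group); then exactly 2 of the literal 'a', then optionally a digit (non-capturing group); then anchored at the end.
Walking the string: at [12:19] → '36omaa7'.
`findall` yields the raw match text (1 of them) because the pattern has no groups.

['36omaa7']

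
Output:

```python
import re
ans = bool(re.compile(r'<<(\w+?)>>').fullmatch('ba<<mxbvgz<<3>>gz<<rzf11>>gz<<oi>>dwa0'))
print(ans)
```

`re.fullmatch` is like wrapping the pattern in `^…$` (in single-line mode).
Here the pattern can't cover the whole string, so the call returns None, and `bool(None)` is False.

False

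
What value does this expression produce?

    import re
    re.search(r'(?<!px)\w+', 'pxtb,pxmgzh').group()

The negative lookaround is zero-width — it rules out positions where the adjacent text would match, without consuming anything.
`re.search` scans for the first position where the pattern succeeds.
The match spans [0:4] → 'pxtb'.

'pxtb'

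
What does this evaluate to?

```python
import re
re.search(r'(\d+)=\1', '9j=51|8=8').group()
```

`\1` has to match the exact text group 1 already captured.
Unlike `match`, `search` isn't anchored — it looks for the pattern anywhere in the string.
The match spans [6:9] → '8=8'.
Captured: group 1 = '8'.

'8=8'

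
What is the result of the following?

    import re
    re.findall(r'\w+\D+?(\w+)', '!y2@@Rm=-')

The pattern matches one or more of a word character, then one or more of a non-digit (lazy); then one or more of a word character (captured).
Because the quantifier is non-greedy, it stops expanding at the earliest point where the rest of the pattern can succeed.
Matches: at [1:7] match 'y2@@Rm', group 1 = 'Rm'.
With a single group, `findall` returns only what that group captured — 1 item.

['Rm']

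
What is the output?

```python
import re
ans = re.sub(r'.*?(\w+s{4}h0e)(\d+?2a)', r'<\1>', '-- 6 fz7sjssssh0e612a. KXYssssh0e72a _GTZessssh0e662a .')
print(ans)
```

Because the quantifier is non-greedy, it stops expanding at the earliest point where the rest of the pattern can succeed.
The replacement refers to a captured group, so each match is rewritten using its own captured text.

<fz7sjssssh0e><KXYssssh0e><_GTZessssh0e> .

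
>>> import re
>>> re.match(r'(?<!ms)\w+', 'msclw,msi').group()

`match` is anchored at position 0; if the pattern doesn't fit there, it returns None.
The match spans [0:5] → 'msclw'.

'msclw'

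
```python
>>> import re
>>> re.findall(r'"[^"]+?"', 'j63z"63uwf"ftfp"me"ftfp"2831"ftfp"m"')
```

Walking the string: at [4:11] → '"63uwf"'; at [15:19] → '"me"'; at [23:29] → '"2831"'; at [33:36] → '"m"'.
No capturing groups, so `findall` returns the 4 full match strings.

['"63uwf"', '"me"', '"2831"', '"m"']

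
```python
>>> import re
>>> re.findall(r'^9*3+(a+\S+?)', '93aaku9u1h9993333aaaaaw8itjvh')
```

Because the quantifier is non-greedy, it stops expanding at the earliest point where the rest of the pattern can succeed.
With a single group, `findall` returns only what that group captured — 1 item.

['aak']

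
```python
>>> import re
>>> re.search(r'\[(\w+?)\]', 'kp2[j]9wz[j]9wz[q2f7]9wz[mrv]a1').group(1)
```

'j'

Unlike `match`, `search` isn't anchored — it looks for the pattern anywhere in the string.
The match spans [3:6] → '[j]'.
Captured: group 1 = 'j'.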